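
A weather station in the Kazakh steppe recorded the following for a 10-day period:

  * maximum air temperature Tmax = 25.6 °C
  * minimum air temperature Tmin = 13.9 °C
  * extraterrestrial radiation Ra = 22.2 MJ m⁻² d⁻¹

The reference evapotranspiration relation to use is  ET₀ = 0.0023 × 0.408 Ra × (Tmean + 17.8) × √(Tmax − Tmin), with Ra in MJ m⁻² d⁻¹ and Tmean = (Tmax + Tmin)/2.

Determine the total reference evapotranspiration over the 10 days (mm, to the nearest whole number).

Tmean = (25.6 + 13.9)/2 = 19.75 °C
0.408 Ra = 0.408 × 22.2 = 9.0576 mm/d equivalent
ET₀ = 0.0023 × 9.0576 × (19.75 + 17.8) × √11.7 = 0.0023 × 9.0576 × 37.55 × 3.4205 = 2.6757 mm/d
Over 10 days: 2.6757 × 10 = 26.757 mm

27 mm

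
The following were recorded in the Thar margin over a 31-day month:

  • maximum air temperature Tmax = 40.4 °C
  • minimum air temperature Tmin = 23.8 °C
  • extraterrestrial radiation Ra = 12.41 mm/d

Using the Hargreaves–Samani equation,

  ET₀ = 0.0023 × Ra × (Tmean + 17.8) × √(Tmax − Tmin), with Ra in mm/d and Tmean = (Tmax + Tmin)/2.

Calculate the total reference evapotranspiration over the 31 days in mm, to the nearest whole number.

180 mm

Tmean = (40.4 + 23.8)/2 = 32.10 °C
ET₀ = 0.0023 × 12.41 × (32.10 + 17.8) × √16.6 = 0.0023 × 12.41 × 49.90 × 4.0743 = 5.8030 mm/d
Over 31 days: 5.8030 × 31 = 179.893 mm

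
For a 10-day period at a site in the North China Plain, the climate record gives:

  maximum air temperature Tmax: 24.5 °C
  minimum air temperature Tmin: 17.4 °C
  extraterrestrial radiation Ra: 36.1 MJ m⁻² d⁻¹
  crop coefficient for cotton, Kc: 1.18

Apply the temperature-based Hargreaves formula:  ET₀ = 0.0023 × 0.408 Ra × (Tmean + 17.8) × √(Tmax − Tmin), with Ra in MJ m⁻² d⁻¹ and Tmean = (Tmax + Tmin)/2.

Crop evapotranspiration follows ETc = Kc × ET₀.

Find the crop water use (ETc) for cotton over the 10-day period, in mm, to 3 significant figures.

Tmean = (24.5 + 17.4)/2 = 20.95 °C
0.408 Ra = 0.408 × 36.1 = 14.7288 mm/d equivalent
ET₀ = 0.0023 × 14.7288 × (20.95 + 17.8) × √7.1 = 0.0023 × 14.7288 × 38.75 × 2.6646 = 3.4978 mm/d
ETc = Kc × ET₀ = 1.18 × 3.4978 = 4.1274 mm/d
Over 10 days: 4.1274 × 10 = 41.274 mm

41.3 mm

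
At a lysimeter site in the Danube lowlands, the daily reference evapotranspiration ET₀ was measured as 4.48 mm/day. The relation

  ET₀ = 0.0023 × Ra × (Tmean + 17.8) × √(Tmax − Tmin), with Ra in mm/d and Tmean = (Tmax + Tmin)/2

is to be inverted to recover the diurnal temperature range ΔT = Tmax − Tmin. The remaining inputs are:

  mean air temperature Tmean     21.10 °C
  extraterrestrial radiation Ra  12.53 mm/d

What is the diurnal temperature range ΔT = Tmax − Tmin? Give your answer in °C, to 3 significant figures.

16.0 °C

√ΔT = ET₀ / [0.0023 × Ra × (Tmean+17.8)] = 4.48 / (0.0023 × 12.53 × 38.90) = 3.9962
ΔT = 3.9962² = 15.970 °C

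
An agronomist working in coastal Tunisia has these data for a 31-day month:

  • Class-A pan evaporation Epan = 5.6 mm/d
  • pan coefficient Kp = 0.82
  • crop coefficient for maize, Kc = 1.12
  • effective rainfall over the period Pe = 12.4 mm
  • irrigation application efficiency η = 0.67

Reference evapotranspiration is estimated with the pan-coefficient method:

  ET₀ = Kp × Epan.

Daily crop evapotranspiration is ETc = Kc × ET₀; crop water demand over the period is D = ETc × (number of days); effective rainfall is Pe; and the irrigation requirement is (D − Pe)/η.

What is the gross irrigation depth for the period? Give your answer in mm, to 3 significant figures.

219 mm

ET₀ = 0.82 × 5.6 = 4.5920 mm/d
ETc = Kc × ET₀ = 1.12 × 4.5920 = 5.1430 mm/d
Crop demand D = ETc × 31 d = 5.1430 × 31 = 159.433 mm
D − Pe = 159.433 − 12.4 = 147.033 mm
Gross irrigation = 147.033 / 0.67 = 219.452 mm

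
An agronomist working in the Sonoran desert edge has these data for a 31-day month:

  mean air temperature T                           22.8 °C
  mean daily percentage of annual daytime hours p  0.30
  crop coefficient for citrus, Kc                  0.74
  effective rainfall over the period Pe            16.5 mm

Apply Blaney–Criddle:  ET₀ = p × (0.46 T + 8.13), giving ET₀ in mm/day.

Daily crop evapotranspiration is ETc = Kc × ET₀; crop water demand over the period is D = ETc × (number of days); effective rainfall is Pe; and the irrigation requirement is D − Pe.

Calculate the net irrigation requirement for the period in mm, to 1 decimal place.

ET₀ = 0.30 × (0.46 × 22.8 + 8.13) = 0.30 × 18.618 = 5.5854 mm/d
ETc = Kc × ET₀ = 0.74 × 5.5854 = 4.1332 mm/d
Crop demand D = ETc × 31 d = 4.1332 × 31 = 128.129 mm
D − Pe = 128.129 − 16.5 = 111.629 mm

111.6 mm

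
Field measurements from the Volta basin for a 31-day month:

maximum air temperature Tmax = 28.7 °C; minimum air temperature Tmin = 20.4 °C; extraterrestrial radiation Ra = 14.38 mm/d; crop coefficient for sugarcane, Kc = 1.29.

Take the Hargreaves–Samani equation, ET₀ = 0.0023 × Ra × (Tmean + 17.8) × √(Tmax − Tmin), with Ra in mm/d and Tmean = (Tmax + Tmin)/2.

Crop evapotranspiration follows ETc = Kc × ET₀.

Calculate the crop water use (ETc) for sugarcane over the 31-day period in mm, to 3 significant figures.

161 mm

Tmean = (28.7 + 20.4)/2 = 24.55 °C
ET₀ = 0.0023 × 14.38 × (24.55 + 17.8) × √8.3 = 0.0023 × 14.38 × 42.35 × 2.8810 = 4.0354 mm/d
ETc = Kc × ET₀ = 1.29 × 4.0354 = 5.2057 mm/d
Over 31 days: 5.2057 × 31 = 161.377 mm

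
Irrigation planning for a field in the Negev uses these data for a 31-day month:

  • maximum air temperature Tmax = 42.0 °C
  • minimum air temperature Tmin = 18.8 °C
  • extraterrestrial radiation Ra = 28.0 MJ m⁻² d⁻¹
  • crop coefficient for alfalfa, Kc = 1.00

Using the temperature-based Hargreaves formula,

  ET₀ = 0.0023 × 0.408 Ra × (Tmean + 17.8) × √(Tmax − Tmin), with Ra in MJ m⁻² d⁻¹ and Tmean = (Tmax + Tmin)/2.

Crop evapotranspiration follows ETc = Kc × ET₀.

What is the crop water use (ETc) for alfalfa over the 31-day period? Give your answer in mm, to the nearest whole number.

Tmean = (42.0 + 18.8)/2 = 30.40 °C
0.408 Ra = 0.408 × 28.0 = 11.4240 mm/d equivalent
ET₀ = 0.0023 × 11.4240 × (30.40 + 17.8) × √23.2 = 0.0023 × 11.4240 × 48.20 × 4.8166 = 6.1001 mm/d
ETc = Kc × ET₀ = 1.00 × 6.1001 = 6.1001 mm/d
Over 31 days: 6.1001 × 31 = 189.103 mm

189 mm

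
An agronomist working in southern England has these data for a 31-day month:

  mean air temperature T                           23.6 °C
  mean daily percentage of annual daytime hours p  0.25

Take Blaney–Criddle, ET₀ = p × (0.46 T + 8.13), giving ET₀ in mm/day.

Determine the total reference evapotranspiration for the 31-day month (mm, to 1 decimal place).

ET₀ = 0.25 × (0.46 × 23.6 + 8.13) = 0.25 × 18.986 = 4.7465 mm/d
Monthly total = 4.7465 × 31 = 147.142 mm

147.1 mm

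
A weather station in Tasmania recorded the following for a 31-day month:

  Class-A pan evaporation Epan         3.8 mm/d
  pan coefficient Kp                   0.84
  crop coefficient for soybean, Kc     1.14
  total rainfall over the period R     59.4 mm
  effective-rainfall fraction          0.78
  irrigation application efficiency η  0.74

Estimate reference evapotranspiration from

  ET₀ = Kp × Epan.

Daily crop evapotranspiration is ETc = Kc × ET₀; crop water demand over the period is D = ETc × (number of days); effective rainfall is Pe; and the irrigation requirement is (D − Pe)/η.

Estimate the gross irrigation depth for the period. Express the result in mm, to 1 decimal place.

89.8 mm

ET₀ = 0.84 × 3.8 = 3.1920 mm/d
ETc = Kc × ET₀ = 1.14 × 3.1920 = 3.6389 mm/d
Crop demand D = ETc × 31 d = 3.6389 × 31 = 112.806 mm
Pe = 0.78 × 59.4 = 46.332 mm
D − Pe = 112.806 − 46.332 = 66.474 mm
Gross irrigation = 66.474 / 0.74 = 89.830 mm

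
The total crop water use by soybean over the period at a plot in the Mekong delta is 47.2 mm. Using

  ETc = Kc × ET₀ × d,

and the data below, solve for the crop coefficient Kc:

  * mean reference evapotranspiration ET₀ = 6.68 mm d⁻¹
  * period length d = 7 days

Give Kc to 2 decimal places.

ETc = Kc × ET₀ × d  ⇒  Kc = ETc / (ET₀ × d)
Kc = 47.2 / (6.68 × 7) = 47.2 / 46.76 = 1.0094

1.01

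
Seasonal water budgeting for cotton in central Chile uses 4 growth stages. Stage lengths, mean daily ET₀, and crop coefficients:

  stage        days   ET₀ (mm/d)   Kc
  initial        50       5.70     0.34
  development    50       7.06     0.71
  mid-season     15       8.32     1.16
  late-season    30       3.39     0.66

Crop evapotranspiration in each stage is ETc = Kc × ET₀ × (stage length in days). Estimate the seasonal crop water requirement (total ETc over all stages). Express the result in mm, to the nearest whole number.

initial: 0.34 × 5.70 × 50 = 96.90 mm
development: 0.71 × 7.06 × 50 = 250.63 mm
mid-season: 1.16 × 8.32 × 15 = 144.77 mm
late-season: 0.66 × 3.39 × 30 = 67.12 mm
Seasonal total = 559.42 mm

559 mm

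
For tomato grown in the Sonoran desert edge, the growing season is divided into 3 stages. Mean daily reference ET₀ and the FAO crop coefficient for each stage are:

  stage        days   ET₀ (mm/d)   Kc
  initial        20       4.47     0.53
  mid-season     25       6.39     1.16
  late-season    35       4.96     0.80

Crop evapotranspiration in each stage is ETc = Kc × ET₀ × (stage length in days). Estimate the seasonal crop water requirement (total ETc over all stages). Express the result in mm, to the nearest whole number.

initial: 0.53 × 4.47 × 20 = 47.38 mm
mid-season: 1.16 × 6.39 × 25 = 185.31 mm
late-season: 0.80 × 4.96 × 35 = 138.88 mm
Seasonal total = 371.57 mm

372 mm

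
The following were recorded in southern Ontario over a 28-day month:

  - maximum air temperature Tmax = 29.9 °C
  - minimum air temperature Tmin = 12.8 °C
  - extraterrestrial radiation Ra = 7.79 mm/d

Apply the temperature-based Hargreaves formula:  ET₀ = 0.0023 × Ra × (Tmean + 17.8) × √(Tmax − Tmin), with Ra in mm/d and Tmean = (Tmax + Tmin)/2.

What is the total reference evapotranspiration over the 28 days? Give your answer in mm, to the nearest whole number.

81 mm

Tmean = (29.9 + 12.8)/2 = 21.35 °C
ET₀ = 0.0023 × 7.79 × (21.35 + 17.8) × √17.1 = 0.0023 × 7.79 × 39.15 × 4.1352 = 2.9006 mm/d
Over 28 days: 2.9006 × 28 = 81.217 mm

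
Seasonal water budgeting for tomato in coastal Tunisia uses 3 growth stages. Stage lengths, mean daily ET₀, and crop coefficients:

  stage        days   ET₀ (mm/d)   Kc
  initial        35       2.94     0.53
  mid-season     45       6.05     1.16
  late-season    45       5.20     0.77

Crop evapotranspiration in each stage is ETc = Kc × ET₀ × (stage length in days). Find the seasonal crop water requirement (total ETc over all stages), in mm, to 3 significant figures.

551 mm

initial: 0.53 × 2.94 × 35 = 54.54 mm
mid-season: 1.16 × 6.05 × 45 = 315.81 mm
late-season: 0.77 × 5.20 × 45 = 180.18 mm
Seasonal total = 550.53 mm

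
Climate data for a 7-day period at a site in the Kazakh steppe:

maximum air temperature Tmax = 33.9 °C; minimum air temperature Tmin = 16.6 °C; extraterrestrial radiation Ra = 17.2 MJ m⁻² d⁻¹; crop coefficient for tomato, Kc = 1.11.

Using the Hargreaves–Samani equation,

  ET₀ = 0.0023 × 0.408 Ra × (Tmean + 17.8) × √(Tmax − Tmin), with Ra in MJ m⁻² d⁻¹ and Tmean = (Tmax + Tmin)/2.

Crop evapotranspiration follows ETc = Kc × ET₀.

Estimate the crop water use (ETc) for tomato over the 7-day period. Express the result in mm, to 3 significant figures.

Tmean = (33.9 + 16.6)/2 = 25.25 °C
0.408 Ra = 0.408 × 17.2 = 7.0176 mm/d equivalent
ET₀ = 0.0023 × 7.0176 × (25.25 + 17.8) × √17.3 = 0.0023 × 7.0176 × 43.05 × 4.1593 = 2.8901 mm/d
ETc = Kc × ET₀ = 1.11 × 2.8901 = 3.2080 mm/d
Over 7 days: 3.2080 × 7 = 22.456 mm

22.5 mm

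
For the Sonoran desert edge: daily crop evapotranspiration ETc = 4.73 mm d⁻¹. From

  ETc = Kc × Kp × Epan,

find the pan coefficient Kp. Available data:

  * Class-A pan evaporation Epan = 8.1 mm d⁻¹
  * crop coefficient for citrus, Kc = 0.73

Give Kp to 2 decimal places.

0.80

ETc = Kc × Kp × Epan  ⇒  Kp = ETc / (Kc × Epan)
Kp = 4.73 / (0.73 × 8.1) = 4.73 / 5.913 = 0.7999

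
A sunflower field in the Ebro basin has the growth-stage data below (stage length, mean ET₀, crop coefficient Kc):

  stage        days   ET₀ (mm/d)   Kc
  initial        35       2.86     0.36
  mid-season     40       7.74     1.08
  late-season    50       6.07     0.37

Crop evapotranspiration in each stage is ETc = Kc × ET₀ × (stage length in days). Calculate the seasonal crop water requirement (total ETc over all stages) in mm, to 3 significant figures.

483 mm

initial: 0.36 × 2.86 × 35 = 36.04 mm
mid-season: 1.08 × 7.74 × 40 = 334.37 mm
late-season: 0.37 × 6.07 × 50 = 112.30 mm
Seasonal total = 482.71 mm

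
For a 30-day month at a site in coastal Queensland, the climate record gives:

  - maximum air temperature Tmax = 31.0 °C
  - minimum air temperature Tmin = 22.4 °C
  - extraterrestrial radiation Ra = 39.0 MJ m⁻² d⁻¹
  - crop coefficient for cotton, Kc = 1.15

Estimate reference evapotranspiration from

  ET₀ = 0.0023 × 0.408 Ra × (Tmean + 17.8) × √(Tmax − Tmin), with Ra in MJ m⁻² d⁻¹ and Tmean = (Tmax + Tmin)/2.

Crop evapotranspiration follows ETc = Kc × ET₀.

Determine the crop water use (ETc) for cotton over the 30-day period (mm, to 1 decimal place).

164.8 mm

Tmean = (31.0 + 22.4)/2 = 26.70 °C
0.408 Ra = 0.408 × 39.0 = 15.9120 mm/d equivalent
ET₀ = 0.0023 × 15.9120 × (26.70 + 17.8) × √8.6 = 0.0023 × 15.9120 × 44.50 × 2.9326 = 4.7760 mm/d
ETc = Kc × ET₀ = 1.15 × 4.7760 = 5.4924 mm/d
Over 30 days: 5.4924 × 30 = 164.772 mm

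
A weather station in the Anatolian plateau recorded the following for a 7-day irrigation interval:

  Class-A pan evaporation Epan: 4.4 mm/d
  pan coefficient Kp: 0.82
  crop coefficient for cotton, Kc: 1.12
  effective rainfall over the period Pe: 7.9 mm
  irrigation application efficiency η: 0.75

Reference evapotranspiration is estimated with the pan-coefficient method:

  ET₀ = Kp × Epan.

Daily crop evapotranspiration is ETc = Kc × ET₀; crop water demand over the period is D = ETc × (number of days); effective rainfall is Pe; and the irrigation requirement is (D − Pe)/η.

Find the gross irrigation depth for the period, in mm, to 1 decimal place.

27.2 mm

ET₀ = 0.82 × 4.4 = 3.6080 mm/d
ETc = Kc × ET₀ = 1.12 × 3.6080 = 4.0410 mm/d
Crop demand D = ETc × 7 d = 4.0410 × 7 = 28.287 mm
D − Pe = 28.287 − 7.9 = 20.387 mm
Gross irrigation = 20.387 / 0.75 = 27.183 mm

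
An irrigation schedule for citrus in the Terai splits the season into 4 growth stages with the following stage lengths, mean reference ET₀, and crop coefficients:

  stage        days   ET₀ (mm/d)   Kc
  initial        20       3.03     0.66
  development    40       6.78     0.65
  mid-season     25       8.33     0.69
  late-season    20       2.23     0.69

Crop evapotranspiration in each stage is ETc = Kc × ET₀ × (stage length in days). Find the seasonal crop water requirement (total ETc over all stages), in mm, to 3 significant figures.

391 mm

initial: 0.66 × 3.03 × 20 = 40.00 mm
development: 0.65 × 6.78 × 40 = 176.28 mm
mid-season: 0.69 × 8.33 × 25 = 143.69 mm
late-season: 0.69 × 2.23 × 20 = 30.77 mm
Seasonal total = 390.74 mm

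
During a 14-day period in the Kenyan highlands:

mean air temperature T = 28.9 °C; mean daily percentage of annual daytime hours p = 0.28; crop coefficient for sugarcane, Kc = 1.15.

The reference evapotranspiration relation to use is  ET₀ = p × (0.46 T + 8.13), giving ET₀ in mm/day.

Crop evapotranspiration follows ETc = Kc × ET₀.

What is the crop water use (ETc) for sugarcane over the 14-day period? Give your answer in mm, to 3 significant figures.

ET₀ = 0.28 × (0.46 × 28.9 + 8.13) = 0.28 × 21.424 = 5.9987 mm/d
ETc = Kc × ET₀ = 1.15 × 5.9987 = 6.8985 mm/d
Over 14 days: 6.8985 × 14 = 96.579 mm

96.6 mm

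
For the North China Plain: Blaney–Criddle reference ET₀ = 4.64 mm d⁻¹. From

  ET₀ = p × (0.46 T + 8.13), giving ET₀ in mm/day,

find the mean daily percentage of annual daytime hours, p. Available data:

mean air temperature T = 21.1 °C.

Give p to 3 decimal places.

p = ET₀ / (0.46 T + 8.13) = 4.64 / (0.46 × 21.1 + 8.13) = 4.64 / 17.836 = 0.2601

0.260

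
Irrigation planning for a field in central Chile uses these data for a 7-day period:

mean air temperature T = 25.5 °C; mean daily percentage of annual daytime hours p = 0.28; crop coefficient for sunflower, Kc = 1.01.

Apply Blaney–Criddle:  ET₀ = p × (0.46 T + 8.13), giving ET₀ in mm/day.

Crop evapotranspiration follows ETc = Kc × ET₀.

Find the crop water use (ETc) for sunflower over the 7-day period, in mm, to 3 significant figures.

39.3 mm

ET₀ = 0.28 × (0.46 × 25.5 + 8.13) = 0.28 × 19.860 = 5.5608 mm/d
ETc = Kc × ET₀ = 1.01 × 5.5608 = 5.6164 mm/d
Over 7 days: 5.6164 × 7 = 39.315 mm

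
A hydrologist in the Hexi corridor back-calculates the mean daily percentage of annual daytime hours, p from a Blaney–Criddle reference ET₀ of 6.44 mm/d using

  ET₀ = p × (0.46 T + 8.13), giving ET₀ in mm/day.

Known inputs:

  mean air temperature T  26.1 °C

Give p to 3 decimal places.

0.320

p = ET₀ / (0.46 T + 8.13) = 6.44 / (0.46 × 26.1 + 8.13) = 6.44 / 20.136 = 0.3198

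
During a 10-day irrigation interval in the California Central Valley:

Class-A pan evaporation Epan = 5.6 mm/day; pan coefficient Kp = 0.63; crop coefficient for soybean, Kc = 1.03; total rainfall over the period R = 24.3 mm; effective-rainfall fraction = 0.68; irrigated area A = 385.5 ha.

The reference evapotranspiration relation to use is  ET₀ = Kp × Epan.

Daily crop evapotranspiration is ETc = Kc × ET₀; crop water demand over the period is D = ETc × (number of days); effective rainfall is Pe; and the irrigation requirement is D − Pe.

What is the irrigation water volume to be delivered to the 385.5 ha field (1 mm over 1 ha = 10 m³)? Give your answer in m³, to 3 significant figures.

ET₀ = 0.63 × 5.6 = 3.5280 mm/d
ETc = Kc × ET₀ = 1.03 × 3.5280 = 3.6338 mm/d
Crop demand D = ETc × 10 d = 3.6338 × 10 = 36.338 mm
Pe = 0.68 × 24.3 = 16.524 mm
D − Pe = 36.338 − 16.524 = 19.814 mm
Volume = 19.814 mm × 385.5 ha × 10 = 76383.0 m³

76400 m³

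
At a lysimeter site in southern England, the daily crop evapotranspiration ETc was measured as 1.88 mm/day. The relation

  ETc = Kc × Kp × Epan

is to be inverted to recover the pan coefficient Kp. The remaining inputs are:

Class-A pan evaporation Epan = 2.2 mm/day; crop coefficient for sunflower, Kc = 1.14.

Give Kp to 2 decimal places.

0.75

ETc = Kc × Kp × Epan  ⇒  Kp = ETc / (Kc × Epan)
Kp = 1.88 / (1.14 × 2.2) = 1.88 / 2.508 = 0.7496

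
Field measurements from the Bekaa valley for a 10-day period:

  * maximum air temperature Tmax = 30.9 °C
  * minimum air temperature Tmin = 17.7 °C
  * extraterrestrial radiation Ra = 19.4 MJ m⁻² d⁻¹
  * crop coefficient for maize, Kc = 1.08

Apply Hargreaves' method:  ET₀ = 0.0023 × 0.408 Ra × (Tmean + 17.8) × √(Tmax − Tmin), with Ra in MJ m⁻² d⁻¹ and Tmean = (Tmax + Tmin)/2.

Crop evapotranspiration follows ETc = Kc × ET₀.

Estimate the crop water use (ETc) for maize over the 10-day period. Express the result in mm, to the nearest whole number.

Tmean = (30.9 + 17.7)/2 = 24.30 °C
0.408 Ra = 0.408 × 19.4 = 7.9152 mm/d equivalent
ET₀ = 0.0023 × 7.9152 × (24.30 + 17.8) × √13.2 = 0.0023 × 7.9152 × 42.10 × 3.6332 = 2.7846 mm/d
ETc = Kc × ET₀ = 1.08 × 2.7846 = 3.0074 mm/d
Over 10 days: 3.0074 × 10 = 30.074 mm

30 mm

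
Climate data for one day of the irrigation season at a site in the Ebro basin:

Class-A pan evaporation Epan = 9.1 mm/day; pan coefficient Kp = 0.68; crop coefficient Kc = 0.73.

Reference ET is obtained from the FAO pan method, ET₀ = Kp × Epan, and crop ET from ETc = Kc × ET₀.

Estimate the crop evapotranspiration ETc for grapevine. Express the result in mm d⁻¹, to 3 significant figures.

4.52 mm d⁻¹

ET₀ = 0.68 × 9.1 = 6.1880 mm/d
ETc = Kc × ET₀ = 0.73 × 6.1880 = 4.5172 mm/d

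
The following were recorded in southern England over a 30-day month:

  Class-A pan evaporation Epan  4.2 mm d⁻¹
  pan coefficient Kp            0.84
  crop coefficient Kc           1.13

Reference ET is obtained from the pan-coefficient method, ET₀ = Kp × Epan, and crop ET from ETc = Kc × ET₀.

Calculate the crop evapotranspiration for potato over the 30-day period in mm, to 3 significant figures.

120 mm

ET₀ = 0.84 × 4.2 = 3.5280 mm/d
ETc = Kc × ET₀ = 1.13 × 3.5280 = 3.9866 mm/d
Over 30 days: 3.9866 × 30 = 119.598 mm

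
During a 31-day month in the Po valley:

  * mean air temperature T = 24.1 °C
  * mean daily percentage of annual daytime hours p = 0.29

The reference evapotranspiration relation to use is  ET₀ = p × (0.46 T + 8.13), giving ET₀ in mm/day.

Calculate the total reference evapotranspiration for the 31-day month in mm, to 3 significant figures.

173 mm

ET₀ = 0.29 × (0.46 × 24.1 + 8.13) = 0.29 × 19.216 = 5.5726 mm/d
Monthly total = 5.5726 × 31 = 172.751 mm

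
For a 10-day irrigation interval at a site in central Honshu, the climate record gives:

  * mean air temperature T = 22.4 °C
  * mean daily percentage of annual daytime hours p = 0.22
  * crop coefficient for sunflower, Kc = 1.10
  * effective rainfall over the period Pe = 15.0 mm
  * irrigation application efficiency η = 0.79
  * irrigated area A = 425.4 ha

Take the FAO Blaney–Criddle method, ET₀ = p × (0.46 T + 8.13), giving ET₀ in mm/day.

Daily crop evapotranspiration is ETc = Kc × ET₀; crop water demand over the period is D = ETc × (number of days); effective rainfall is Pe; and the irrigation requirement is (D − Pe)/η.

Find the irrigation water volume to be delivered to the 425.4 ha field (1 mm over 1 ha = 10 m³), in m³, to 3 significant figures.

159000 m³

ET₀ = 0.22 × (0.46 × 22.4 + 8.13) = 0.22 × 18.434 = 4.0555 mm/d
ETc = Kc × ET₀ = 1.10 × 4.0555 = 4.4611 mm/d
Crop demand D = ETc × 10 d = 4.4611 × 10 = 44.611 mm
D − Pe = 44.611 − 15.0 = 29.611 mm
Gross irrigation = 29.611 / 0.79 = 37.482 mm
Volume = 37.482 mm × 425.4 ha × 10 = 159448.4 m³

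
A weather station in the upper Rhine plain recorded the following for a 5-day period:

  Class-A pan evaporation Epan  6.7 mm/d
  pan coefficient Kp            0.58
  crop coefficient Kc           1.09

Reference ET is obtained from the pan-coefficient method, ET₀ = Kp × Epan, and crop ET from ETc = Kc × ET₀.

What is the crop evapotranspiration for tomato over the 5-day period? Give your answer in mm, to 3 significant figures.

21.2 mm

ET₀ = 0.58 × 6.7 = 3.8860 mm/d
ETc = Kc × ET₀ = 1.09 × 3.8860 = 4.2357 mm/d
Over 5 days: 4.2357 × 5 = 21.179 mm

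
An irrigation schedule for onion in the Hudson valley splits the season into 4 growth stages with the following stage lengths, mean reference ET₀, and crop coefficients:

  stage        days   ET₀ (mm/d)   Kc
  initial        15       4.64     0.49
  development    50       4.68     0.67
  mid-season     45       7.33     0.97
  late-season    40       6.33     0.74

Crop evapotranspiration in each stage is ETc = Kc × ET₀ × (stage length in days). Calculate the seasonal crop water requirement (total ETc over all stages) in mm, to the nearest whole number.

initial: 0.49 × 4.64 × 15 = 34.10 mm
development: 0.67 × 4.68 × 50 = 156.78 mm
mid-season: 0.97 × 7.33 × 45 = 319.95 mm
late-season: 0.74 × 6.33 × 40 = 187.37 mm
Seasonal total = 698.20 mm

698 mm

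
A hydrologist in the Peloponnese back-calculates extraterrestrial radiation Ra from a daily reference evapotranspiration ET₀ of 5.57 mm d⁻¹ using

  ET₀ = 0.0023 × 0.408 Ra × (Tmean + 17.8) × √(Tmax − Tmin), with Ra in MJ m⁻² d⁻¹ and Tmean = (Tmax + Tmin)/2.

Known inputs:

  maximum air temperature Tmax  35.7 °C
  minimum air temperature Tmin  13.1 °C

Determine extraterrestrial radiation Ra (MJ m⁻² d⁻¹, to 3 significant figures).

Tmean = (35.7+13.1)/2 = 24.40 °C; ΔT = 22.6
Ra = ET₀ / [0.0023 × 0.408 × (Tmean+17.8) × √ΔT]
   = 5.57 / (0.0023 × 0.408 × 42.20 × 4.7539) = 29.587 MJ m⁻² d⁻¹

29.6 MJ m⁻² d⁻¹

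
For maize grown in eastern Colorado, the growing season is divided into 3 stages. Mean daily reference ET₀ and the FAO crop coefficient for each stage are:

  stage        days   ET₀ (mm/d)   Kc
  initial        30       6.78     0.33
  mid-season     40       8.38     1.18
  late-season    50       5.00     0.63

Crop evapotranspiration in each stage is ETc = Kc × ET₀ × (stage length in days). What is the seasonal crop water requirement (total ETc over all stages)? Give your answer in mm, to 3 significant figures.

initial: 0.33 × 6.78 × 30 = 67.12 mm
mid-season: 1.18 × 8.38 × 40 = 395.54 mm
late-season: 0.63 × 5.00 × 50 = 157.50 mm
Seasonal total = 620.16 mm

620 mm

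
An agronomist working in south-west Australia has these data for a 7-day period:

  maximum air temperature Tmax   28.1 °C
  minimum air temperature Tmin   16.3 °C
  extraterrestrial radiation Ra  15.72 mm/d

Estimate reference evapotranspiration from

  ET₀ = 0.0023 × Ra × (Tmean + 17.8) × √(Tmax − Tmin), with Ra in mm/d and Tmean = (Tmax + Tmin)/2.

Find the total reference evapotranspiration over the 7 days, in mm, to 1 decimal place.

34.8 mm

Tmean = (28.1 + 16.3)/2 = 22.20 °C
ET₀ = 0.0023 × 15.72 × (22.20 + 17.8) × √11.8 = 0.0023 × 15.72 × 40.00 × 3.4351 = 4.9680 mm/d
Over 7 days: 4.9680 × 7 = 34.776 mm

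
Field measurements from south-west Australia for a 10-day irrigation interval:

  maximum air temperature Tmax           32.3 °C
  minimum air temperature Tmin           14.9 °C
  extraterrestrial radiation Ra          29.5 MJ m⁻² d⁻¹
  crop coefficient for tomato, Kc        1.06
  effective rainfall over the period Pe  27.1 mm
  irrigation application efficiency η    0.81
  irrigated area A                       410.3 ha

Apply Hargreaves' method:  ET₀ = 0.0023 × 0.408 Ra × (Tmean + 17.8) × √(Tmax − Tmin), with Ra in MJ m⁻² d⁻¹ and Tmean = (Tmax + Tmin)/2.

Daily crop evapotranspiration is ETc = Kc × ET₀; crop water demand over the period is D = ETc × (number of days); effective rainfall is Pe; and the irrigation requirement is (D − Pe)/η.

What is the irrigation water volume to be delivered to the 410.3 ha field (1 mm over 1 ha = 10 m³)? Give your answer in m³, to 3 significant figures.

119000 m³

Tmean = (32.3 + 14.9)/2 = 23.60 °C
0.408 Ra = 0.408 × 29.5 = 12.0360 mm/d equivalent
ET₀ = 0.0023 × 12.0360 × (23.60 + 17.8) × √17.4 = 0.0023 × 12.0360 × 41.40 × 4.1713 = 4.7806 mm/d
ETc = Kc × ET₀ = 1.06 × 4.7806 = 5.0674 mm/d
Crop demand D = ETc × 10 d = 5.0674 × 10 = 50.674 mm
D − Pe = 50.674 − 27.1 = 23.574 mm
Gross irrigation = 23.574 / 0.81 = 29.104 mm
Volume = 29.104 mm × 410.3 ha × 10 = 119413.7 m³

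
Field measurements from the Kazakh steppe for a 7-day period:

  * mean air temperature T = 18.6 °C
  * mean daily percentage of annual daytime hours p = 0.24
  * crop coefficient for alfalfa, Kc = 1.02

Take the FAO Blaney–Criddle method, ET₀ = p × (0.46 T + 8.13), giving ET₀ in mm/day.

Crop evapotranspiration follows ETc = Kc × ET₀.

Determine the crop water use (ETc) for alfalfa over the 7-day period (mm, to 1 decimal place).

ET₀ = 0.24 × (0.46 × 18.6 + 8.13) = 0.24 × 16.686 = 4.0046 mm/d
ETc = Kc × ET₀ = 1.02 × 4.0046 = 4.0847 mm/d
Over 7 days: 4.0847 × 7 = 28.593 mm

28.6 mm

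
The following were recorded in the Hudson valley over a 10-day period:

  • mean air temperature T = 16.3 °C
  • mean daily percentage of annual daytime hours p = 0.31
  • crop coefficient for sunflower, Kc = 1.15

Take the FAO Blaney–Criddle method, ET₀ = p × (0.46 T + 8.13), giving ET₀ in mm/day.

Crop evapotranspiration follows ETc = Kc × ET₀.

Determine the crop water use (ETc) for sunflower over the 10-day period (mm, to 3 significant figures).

ET₀ = 0.31 × (0.46 × 16.3 + 8.13) = 0.31 × 15.628 = 4.8447 mm/d
ETc = Kc × ET₀ = 1.15 × 4.8447 = 5.5714 mm/d
Over 10 days: 5.5714 × 10 = 55.714 mm

55.7 mm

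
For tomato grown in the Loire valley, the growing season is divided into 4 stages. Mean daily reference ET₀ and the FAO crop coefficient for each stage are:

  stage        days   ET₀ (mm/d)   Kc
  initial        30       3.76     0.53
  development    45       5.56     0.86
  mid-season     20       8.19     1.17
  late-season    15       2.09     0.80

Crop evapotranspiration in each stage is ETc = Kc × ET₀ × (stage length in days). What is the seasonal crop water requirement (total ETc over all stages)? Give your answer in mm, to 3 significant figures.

492 mm

initial: 0.53 × 3.76 × 30 = 59.78 mm
development: 0.86 × 5.56 × 45 = 215.17 mm
mid-season: 1.17 × 8.19 × 20 = 191.65 mm
late-season: 0.80 × 2.09 × 15 = 25.08 mm
Seasonal total = 491.68 mm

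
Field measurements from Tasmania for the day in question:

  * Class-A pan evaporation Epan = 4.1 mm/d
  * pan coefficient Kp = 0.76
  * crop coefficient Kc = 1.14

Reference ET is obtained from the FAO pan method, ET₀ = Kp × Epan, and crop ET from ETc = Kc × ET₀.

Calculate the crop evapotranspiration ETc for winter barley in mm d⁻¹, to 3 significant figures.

ET₀ = 0.76 × 4.1 = 3.1160 mm/d
ETc = Kc × ET₀ = 1.14 × 3.1160 = 3.5522 mm/d

3.55 mm d⁻¹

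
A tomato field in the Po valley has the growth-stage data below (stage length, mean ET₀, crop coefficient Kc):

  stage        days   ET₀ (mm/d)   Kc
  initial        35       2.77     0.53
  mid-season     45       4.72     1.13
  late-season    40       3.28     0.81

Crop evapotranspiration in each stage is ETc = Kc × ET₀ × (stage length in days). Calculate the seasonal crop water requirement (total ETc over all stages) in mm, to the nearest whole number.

initial: 0.53 × 2.77 × 35 = 51.38 mm
mid-season: 1.13 × 4.72 × 45 = 240.01 mm
late-season: 0.81 × 3.28 × 40 = 106.27 mm
Seasonal total = 397.66 mm

398 mm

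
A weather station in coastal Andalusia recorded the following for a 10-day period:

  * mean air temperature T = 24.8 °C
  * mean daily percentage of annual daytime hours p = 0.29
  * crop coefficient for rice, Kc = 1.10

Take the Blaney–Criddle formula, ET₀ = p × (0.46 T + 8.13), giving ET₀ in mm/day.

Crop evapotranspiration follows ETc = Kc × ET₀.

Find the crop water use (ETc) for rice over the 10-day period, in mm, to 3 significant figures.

62.3 mm

ET₀ = 0.29 × (0.46 × 24.8 + 8.13) = 0.29 × 19.538 = 5.6660 mm/d
ETc = Kc × ET₀ = 1.10 × 5.6660 = 6.2326 mm/d
Over 10 days: 6.2326 × 10 = 62.326 mm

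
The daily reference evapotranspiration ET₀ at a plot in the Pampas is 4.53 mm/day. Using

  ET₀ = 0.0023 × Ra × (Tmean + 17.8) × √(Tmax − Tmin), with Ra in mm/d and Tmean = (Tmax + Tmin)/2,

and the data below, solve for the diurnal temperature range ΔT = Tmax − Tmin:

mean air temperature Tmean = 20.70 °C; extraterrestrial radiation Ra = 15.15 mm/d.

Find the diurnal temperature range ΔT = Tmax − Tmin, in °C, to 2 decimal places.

11.40 °C

√ΔT = ET₀ / [0.0023 × Ra × (Tmean+17.8)] = 4.53 / (0.0023 × 15.15 × 38.50) = 3.3767
ΔT = 3.3767² = 11.402 °C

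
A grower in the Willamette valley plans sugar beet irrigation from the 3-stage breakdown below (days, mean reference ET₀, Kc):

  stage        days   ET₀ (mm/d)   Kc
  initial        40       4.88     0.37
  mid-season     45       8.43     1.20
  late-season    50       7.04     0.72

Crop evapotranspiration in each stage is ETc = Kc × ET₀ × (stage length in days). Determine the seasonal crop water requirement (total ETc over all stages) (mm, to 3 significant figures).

781 mm

initial: 0.37 × 4.88 × 40 = 72.22 mm
mid-season: 1.20 × 8.43 × 45 = 455.22 mm
late-season: 0.72 × 7.04 × 50 = 253.44 mm
Seasonal total = 780.88 mm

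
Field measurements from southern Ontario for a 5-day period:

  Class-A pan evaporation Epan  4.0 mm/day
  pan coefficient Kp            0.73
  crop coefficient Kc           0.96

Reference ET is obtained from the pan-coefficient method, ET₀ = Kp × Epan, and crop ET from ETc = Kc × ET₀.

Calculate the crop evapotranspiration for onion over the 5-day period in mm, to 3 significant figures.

ET₀ = 0.73 × 4.0 = 2.9200 mm/d
ETc = Kc × ET₀ = 0.96 × 2.9200 = 2.8032 mm/d
Over 5 days: 2.8032 × 5 = 14.016 mm

14.0 mm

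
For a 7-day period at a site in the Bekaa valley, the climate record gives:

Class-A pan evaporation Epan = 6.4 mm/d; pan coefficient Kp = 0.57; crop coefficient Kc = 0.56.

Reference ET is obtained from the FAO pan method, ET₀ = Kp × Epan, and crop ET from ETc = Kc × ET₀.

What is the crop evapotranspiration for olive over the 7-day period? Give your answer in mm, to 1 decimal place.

14.3 mm

ET₀ = 0.57 × 6.4 = 3.6480 mm/d
ETc = Kc × ET₀ = 0.56 × 3.6480 = 2.0429 mm/d
Over 7 days: 2.0429 × 7 = 14.300 mm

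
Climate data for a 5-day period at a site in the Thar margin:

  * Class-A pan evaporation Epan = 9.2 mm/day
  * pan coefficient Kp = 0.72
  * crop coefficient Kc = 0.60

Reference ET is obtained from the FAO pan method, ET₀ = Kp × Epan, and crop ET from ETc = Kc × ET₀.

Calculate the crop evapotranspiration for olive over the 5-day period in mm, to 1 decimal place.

19.9 mm

ET₀ = 0.72 × 9.2 = 6.6240 mm/d
ETc = Kc × ET₀ = 0.60 × 6.6240 = 3.9744 mm/d
Over 5 days: 3.9744 × 5 = 19.872 mm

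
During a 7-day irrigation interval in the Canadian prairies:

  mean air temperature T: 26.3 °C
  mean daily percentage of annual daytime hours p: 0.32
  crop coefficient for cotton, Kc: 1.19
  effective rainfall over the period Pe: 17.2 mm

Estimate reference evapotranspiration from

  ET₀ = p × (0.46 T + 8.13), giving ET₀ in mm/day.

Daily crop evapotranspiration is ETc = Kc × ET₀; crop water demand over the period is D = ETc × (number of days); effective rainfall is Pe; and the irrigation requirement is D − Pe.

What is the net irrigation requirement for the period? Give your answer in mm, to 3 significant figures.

36.7 mm

ET₀ = 0.32 × (0.46 × 26.3 + 8.13) = 0.32 × 20.228 = 6.4730 mm/d
ETc = Kc × ET₀ = 1.19 × 6.4730 = 7.7029 mm/d
Crop demand D = ETc × 7 d = 7.7029 × 7 = 53.920 mm
D − Pe = 53.920 − 17.2 = 36.720 mm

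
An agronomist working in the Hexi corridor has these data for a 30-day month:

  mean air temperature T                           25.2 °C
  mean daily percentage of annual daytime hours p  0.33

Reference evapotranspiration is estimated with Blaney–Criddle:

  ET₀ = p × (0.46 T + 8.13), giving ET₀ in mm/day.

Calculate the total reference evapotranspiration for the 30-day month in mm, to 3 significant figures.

195 mm

ET₀ = 0.33 × (0.46 × 25.2 + 8.13) = 0.33 × 19.722 = 6.5083 mm/d
Monthly total = 6.5083 × 30 = 195.249 mm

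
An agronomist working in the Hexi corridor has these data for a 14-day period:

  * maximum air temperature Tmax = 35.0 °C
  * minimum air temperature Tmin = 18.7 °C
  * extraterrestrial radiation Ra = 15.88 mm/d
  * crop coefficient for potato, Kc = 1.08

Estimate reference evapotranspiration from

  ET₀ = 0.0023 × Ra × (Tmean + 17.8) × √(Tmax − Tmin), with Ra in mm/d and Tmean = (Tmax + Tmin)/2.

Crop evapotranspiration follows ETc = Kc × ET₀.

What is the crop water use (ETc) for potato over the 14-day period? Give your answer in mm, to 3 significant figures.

Tmean = (35.0 + 18.7)/2 = 26.85 °C
ET₀ = 0.0023 × 15.88 × (26.85 + 17.8) × √16.3 = 0.0023 × 15.88 × 44.65 × 4.0373 = 6.5840 mm/d
ETc = Kc × ET₀ = 1.08 × 6.5840 = 7.1107 mm/d
Over 14 days: 7.1107 × 14 = 99.550 mm

99.6 mm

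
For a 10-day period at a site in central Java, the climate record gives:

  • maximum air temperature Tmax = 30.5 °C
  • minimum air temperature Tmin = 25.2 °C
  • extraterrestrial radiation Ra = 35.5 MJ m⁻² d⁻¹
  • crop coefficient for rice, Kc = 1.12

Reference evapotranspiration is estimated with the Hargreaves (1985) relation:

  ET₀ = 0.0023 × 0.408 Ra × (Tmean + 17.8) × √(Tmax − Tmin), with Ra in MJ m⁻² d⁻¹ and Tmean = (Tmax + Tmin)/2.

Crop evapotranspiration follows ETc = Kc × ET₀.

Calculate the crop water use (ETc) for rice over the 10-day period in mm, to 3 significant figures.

Tmean = (30.5 + 25.2)/2 = 27.85 °C
0.408 Ra = 0.408 × 35.5 = 14.4840 mm/d equivalent
ET₀ = 0.0023 × 14.4840 × (27.85 + 17.8) × √5.3 = 0.0023 × 14.4840 × 45.65 × 2.3022 = 3.5011 mm/d
ETc = Kc × ET₀ = 1.12 × 3.5011 = 3.9212 mm/d
Over 10 days: 3.9212 × 10 = 39.212 mm

39.2 mm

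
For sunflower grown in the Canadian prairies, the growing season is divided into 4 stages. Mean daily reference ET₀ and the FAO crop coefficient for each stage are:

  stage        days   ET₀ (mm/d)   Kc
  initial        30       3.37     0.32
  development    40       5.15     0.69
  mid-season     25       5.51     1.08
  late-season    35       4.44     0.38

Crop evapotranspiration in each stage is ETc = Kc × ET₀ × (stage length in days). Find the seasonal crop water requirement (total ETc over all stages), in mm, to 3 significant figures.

initial: 0.32 × 3.37 × 30 = 32.35 mm
development: 0.69 × 5.15 × 40 = 142.14 mm
mid-season: 1.08 × 5.51 × 25 = 148.77 mm
late-season: 0.38 × 4.44 × 35 = 59.05 mm
Seasonal total = 382.31 mm

382 mm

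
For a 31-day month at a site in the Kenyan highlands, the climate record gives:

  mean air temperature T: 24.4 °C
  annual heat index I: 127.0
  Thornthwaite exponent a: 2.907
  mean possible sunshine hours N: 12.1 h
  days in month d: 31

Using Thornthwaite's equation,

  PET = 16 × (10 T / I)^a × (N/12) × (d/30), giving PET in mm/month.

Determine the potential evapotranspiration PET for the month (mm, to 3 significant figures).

111 mm

10T/I = 10 × 24.4 / 127.0 = 1.9213
(10T/I)^a = 1.9213^2.907 = 6.6744
Uncorrected PET = 16 × 6.6744 = 106.790 mm
Correction = (N/12)(d/30) = (12.1/12)(31/30) = 1.0419
PET = 106.790 × 1.0419 = 111.265 mm/month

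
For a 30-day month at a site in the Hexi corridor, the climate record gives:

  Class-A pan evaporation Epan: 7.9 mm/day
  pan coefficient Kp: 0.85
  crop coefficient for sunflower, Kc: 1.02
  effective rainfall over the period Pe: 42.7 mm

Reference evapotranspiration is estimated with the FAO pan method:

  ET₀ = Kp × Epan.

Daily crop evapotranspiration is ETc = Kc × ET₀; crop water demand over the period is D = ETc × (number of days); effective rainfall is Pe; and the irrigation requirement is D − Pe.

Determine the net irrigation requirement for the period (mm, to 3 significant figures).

ET₀ = 0.85 × 7.9 = 6.7150 mm/d
ETc = Kc × ET₀ = 1.02 × 6.7150 = 6.8493 mm/d
Crop demand D = ETc × 30 d = 6.8493 × 30 = 205.479 mm
D − Pe = 205.479 − 42.7 = 162.779 mm

163 mm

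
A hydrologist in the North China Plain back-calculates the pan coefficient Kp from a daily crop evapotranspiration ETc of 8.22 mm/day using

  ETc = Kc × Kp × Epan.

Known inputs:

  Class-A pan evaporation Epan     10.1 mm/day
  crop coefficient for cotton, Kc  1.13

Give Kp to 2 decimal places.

0.72

ETc = Kc × Kp × Epan  ⇒  Kp = ETc / (Kc × Epan)
Kp = 8.22 / (1.13 × 10.1) = 8.22 / 11.413 = 0.7202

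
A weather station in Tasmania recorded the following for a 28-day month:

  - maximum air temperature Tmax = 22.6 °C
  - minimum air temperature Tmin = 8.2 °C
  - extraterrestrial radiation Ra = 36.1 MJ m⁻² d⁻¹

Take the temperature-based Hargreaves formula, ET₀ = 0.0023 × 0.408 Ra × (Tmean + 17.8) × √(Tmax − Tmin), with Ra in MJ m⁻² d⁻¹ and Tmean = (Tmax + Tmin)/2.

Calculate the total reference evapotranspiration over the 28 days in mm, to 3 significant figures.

120 mm

Tmean = (22.6 + 8.2)/2 = 15.40 °C
0.408 Ra = 0.408 × 36.1 = 14.7288 mm/d equivalent
ET₀ = 0.0023 × 14.7288 × (15.40 + 17.8) × √14.4 = 0.0023 × 14.7288 × 33.20 × 3.7947 = 4.2679 mm/d
Over 28 days: 4.2679 × 28 = 119.501 mm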